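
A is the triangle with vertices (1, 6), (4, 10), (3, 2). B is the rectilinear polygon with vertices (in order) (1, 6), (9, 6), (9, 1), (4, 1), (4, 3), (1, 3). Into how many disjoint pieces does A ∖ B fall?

A ∖ B splits into 2 disjoint pieces (area 5, area 0.3125).

2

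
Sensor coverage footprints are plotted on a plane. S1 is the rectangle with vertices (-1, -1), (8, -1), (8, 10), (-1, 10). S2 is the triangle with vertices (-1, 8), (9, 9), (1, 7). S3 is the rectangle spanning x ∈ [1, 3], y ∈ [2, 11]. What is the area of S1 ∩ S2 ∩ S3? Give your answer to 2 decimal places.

2.10

The intersection is the polygon with vertices (1,7), (1,8.2), (3,8.4), (3,7.5).
By the shoelace formula its area is 2.10.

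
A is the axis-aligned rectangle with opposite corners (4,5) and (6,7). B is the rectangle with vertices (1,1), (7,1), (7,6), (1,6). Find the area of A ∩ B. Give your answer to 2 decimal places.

|A∩B|: x∈[4,6], y∈[5,6] → 2·1 = 2.

2.00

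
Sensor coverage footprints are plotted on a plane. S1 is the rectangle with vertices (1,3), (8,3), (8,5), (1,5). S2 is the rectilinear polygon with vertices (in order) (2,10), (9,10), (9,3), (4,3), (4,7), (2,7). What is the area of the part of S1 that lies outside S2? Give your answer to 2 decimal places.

6.00

|S1| = 14, |S1∩S2| = 8.
|S1 ∖ S2| = |S1| − |S1∩S2| = 14 − 8 = 6.00.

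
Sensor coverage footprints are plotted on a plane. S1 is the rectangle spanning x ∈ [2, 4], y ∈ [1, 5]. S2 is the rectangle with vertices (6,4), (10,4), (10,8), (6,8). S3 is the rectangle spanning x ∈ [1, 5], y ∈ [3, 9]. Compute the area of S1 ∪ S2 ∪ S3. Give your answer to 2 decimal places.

By inclusion–exclusion:
Individual areas: |S1| = 8, |S2| = 16, |S3| = 24.
|S1∩S2| = 0 (no overlap).
|S1∩S3|: x∈[2,4], y∈[3,5] → 2·2 = 4.
|S2∩S3| = 0 (no overlap).
|S1∩S2∩S3| = 0.
|S1 ∪ S2 ∪ S3| = 48 − 4 + 0 = 44.00.

44.00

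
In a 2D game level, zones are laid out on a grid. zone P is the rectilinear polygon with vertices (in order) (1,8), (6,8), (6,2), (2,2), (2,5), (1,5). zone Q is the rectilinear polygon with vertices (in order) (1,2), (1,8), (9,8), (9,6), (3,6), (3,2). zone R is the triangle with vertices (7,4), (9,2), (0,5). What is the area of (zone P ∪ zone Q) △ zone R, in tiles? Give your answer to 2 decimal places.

|zone P ∪ zone Q| = 36.
|(zone P ∪ zone Q) ∩ zone R| = 3.3333.
|(zone P ∪ zone Q) △ zone R| = 36 + 6 − 6.6667 = 35.33.

35.33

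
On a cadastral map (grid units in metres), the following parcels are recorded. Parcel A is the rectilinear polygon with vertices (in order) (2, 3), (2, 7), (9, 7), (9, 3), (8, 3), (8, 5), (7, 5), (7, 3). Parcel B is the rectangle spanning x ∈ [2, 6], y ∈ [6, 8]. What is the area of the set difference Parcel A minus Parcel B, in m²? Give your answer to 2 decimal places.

22.00

|Parcel A| = 26, |Parcel A∩Parcel B| = 4.
|Parcel A ∖ Parcel B| = |Parcel A| − |Parcel A∩Parcel B| = 26 − 4 = 22.00.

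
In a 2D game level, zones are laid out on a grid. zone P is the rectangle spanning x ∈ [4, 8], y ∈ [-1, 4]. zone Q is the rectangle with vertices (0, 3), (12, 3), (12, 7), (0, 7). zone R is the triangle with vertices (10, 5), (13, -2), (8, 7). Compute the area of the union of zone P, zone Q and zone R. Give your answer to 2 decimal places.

65.59

By inclusion–exclusion:
Individual areas: |zone P| = 20, |zone Q| = 48, |zone R| = 4.
|zone P∩zone Q|: x∈[4,8], y∈[3,4] → 4·1 = 4.
|zone P∩zone R| = 0.
|zone Q∩zone R| = 2.4127.
|zone P∩zone Q∩zone R| = 0.
|zone P ∪ zone Q ∪ zone R| = 72 − 6.4127 + 0 = 65.59.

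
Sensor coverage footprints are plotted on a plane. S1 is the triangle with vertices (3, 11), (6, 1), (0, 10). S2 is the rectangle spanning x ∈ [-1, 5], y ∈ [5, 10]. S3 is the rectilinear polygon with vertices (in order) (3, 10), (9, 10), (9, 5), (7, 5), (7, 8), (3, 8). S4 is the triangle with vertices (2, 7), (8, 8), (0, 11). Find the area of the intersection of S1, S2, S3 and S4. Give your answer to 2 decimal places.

1.14

The intersection is the polygon with vertices (3.9,8), (3,8), (3,9.875), (3.38,9.732).
By the shoelace formula its area is 1.14.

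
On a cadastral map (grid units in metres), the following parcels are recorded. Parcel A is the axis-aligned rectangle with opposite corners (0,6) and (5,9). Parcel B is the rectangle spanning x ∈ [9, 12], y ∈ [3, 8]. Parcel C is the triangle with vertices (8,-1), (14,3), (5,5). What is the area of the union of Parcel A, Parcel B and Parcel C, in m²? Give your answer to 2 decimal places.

By inclusion–exclusion:
Individual areas: |Parcel A| = 15, |Parcel B| = 15, |Parcel C| = 24.
|Parcel A∩Parcel B| = 0 (no overlap).
|Parcel A∩Parcel C| = 0.
|Parcel B∩Parcel C| = 2.3333.
|Parcel A∩Parcel B∩Parcel C| = 0.
|Parcel A ∪ Parcel B ∪ Parcel C| = 54 − 2.3333 + 0 = 51.67.

51.67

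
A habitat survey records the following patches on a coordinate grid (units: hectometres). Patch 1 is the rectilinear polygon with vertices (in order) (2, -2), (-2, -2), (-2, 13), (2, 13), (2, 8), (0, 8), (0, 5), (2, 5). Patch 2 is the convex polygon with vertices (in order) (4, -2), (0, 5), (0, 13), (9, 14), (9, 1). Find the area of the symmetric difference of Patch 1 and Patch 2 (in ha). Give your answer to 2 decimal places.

|Patch 1| = 54, |Patch 2| = 118, |Patch 1∩Patch 2| = 13.5.
|Patch 1 △ Patch 2| = |Patch 1| + |Patch 2| − 2·|Patch 1∩Patch 2| = 54 + 118 − 27 = 145.00.

145.00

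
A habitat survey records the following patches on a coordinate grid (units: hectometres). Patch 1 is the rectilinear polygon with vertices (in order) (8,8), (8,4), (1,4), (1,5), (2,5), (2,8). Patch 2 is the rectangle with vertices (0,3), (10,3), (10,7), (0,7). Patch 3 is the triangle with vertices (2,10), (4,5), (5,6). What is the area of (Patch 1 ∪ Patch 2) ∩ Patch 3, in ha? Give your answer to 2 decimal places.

2.80

The region (Patch 1 ∪ Patch 2) ∩ Patch 3 is the polygon with vertices (3.5,8), (5,6), (4,5), (2.8,8).
By the shoelace formula its area is 2.80.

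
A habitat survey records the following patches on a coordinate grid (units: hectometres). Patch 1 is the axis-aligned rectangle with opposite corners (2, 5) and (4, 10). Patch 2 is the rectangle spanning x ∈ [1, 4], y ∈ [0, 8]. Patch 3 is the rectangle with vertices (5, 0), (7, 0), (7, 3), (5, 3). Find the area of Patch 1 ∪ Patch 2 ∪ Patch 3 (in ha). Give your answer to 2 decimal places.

34.00

By inclusion–exclusion:
Individual areas: |Patch 1| = 10, |Patch 2| = 24, |Patch 3| = 6.
|Patch 1∩Patch 2|: x∈[2,4], y∈[5,8] → 2·3 = 6.
|Patch 1∩Patch 3| = 0 (no overlap).
|Patch 2∩Patch 3| = 0 (no overlap).
|Patch 1∩Patch 2∩Patch 3| = 0.
|Patch 1 ∪ Patch 2 ∪ Patch 3| = 40 − 6 + 0 = 34.00.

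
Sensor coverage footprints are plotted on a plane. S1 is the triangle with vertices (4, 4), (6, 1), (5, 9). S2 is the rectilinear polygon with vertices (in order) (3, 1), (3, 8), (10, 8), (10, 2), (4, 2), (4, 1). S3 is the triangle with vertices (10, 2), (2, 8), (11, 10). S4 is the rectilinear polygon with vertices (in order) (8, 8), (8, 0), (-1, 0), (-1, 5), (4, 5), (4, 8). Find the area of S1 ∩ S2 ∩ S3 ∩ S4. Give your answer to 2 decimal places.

1.48

The intersection is the polygon with vertices (5.125,8), (5.448,5.414), (4.435,6.174), (4.8,8).
By the shoelace formula its area is 1.48.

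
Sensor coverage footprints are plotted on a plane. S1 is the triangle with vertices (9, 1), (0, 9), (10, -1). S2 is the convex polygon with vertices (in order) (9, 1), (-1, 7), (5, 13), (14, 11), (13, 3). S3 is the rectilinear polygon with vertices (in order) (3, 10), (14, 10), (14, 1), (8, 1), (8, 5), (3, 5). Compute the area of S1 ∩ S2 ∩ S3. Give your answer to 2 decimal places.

0.64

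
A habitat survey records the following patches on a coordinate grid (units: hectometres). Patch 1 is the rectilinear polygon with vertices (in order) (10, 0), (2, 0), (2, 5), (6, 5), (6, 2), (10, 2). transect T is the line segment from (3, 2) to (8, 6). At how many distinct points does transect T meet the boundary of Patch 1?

The segment meets the boundary at (6,4.4).

1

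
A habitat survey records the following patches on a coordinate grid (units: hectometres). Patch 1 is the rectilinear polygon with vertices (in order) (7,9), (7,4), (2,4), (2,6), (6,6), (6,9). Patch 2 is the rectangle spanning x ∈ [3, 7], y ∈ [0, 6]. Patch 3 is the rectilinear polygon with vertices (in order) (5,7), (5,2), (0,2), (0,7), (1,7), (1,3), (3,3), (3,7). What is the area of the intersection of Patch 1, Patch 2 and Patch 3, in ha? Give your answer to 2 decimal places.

4.00

The intersection is the polygon with vertices (3,4), (3,6), (5,6), (5,4).
By the shoelace formula its area is 4.00.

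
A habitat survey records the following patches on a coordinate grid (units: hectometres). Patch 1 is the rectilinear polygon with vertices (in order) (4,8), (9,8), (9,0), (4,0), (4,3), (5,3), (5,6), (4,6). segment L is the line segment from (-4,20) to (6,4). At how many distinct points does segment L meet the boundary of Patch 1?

The segment meets the boundary at (5,5.6), (4.75,6), (4,7.2).

3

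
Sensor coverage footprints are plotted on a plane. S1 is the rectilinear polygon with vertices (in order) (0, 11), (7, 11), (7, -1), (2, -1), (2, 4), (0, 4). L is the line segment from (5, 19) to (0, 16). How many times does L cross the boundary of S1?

0

The segment lies entirely outside S1 and never meets its boundary.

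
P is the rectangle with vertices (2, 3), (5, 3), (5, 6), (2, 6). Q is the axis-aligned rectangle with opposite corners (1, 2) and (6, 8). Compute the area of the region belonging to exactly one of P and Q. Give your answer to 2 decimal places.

21.00

|P∩Q|: x∈[2,5], y∈[3,6] → 3·3 = 9.
|P △ Q| = |P| + |Q| − 2·|P∩Q| = 9 + 30 − 18 = 21.00.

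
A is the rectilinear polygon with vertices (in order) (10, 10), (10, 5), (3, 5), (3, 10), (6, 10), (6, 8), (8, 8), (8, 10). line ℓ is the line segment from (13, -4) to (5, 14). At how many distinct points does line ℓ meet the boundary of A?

2

The segment meets the boundary at (7.667,8), (9,5).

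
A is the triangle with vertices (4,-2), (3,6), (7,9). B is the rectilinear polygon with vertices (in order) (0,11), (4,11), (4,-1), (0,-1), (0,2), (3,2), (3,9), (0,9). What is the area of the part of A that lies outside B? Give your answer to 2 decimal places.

13.19

|A| = 17.5, |A∩B| = 4.3125.
|A ∖ B| = |A| − |A∩B| = 17.5 − 4.3125 = 13.19.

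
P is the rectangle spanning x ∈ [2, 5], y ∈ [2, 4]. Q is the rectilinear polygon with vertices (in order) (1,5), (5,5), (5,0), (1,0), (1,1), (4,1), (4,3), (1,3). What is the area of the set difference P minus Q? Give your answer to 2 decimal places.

|P| = 6, |P∩Q| = 4.
|P ∖ Q| = |P| − |P∩Q| = 6 − 4 = 2.00.

2.00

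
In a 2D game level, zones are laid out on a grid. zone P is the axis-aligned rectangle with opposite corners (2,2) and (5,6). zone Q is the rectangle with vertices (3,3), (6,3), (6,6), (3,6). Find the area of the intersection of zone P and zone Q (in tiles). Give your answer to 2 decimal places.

|zone P∩zone Q|: x∈[3,5], y∈[3,6] → 2·3 = 6.

6.00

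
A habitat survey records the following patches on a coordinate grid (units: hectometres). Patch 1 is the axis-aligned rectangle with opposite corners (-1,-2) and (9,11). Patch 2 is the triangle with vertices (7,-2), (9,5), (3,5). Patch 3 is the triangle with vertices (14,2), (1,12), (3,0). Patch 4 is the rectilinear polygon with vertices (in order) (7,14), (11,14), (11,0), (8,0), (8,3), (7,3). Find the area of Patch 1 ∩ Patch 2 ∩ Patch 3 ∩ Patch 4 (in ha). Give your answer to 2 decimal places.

3.75

The intersection is the polygon with vertices (9,5), (8,1.5), (8,3), (7,3), (7,5).
By the shoelace formula its area is 3.75.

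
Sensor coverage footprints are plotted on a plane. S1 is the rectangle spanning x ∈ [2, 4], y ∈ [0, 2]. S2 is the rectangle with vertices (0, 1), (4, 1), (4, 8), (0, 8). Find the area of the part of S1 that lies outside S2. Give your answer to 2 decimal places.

|S1∩S2|: x∈[2,4], y∈[1,2] → 2·1 = 2.
|S1| = 4.
|S1 ∖ S2| = |S1| − |S1∩S2| = 4 − 2 = 2.00.

2.00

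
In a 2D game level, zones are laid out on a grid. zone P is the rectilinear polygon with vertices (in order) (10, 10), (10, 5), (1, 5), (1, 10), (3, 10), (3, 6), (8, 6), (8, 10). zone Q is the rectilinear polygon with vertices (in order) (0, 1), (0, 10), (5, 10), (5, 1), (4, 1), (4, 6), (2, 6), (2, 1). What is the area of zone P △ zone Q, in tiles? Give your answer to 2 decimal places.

|zone P| = 25, |zone Q| = 35, |zone P∩zone Q| = 10.
|zone P △ zone Q| = |zone P| + |zone Q| − 2·|zone P∩zone Q| = 25 + 35 − 20 = 40.00.

40.00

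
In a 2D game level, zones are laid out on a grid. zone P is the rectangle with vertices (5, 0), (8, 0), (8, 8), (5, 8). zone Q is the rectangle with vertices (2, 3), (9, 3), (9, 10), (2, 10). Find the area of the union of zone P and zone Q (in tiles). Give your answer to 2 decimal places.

58.00

By inclusion–exclusion:
Individual areas: |zone P| = 24, |zone Q| = 49.
|zone P∩zone Q|: x∈[5,8], y∈[3,8] → 3·5 = 15.
|zone P ∪ zone Q| = 73 − 15 = 58.00.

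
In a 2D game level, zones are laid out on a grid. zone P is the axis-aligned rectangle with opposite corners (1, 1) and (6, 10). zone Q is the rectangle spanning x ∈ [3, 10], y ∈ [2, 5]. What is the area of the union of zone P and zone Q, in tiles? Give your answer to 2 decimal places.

57.00

By inclusion–exclusion:
Individual areas: |zone P| = 45, |zone Q| = 21.
|zone P∩zone Q|: x∈[3,6], y∈[2,5] → 3·3 = 9.
|zone P ∪ zone Q| = 66 − 9 = 57.00.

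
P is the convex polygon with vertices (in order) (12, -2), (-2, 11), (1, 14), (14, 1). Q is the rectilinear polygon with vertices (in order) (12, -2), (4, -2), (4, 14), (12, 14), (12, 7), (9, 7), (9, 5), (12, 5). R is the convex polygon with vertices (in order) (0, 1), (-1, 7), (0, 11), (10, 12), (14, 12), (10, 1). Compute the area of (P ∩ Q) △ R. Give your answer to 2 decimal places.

|P ∩ Q| = 41.7857.
|(P ∩ Q) ∩ R| = 33.0729.
|(P ∩ Q) △ R| = 41.7857 + 132 − 66.1458 = 107.64.

107.64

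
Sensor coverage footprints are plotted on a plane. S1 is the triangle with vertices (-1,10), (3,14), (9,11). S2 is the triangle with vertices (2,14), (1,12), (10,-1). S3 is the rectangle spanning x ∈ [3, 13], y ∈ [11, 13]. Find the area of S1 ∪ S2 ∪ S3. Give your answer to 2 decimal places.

By inclusion–exclusion:
Individual areas: |S1| = 18, |S2| = 15.5, |S3| = 20.
|S1∩S2| = 4.493.
|S1∩S3| = 8.
|S2∩S3| = 0.3375.
|S1∩S2∩S3| = 0.3375.
|S1 ∪ S2 ∪ S3| = 53.5 − 12.8305 + 0.3375 = 41.01.

41.01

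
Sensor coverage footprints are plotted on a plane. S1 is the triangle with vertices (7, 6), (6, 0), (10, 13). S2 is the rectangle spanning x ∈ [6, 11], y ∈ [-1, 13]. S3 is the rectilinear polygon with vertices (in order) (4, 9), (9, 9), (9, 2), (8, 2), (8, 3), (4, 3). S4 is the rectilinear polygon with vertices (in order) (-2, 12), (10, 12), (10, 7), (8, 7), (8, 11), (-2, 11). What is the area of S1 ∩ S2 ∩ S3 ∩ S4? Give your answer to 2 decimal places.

The intersection is the polygon with vertices (8.769,9), (8.154,7), (8,7), (8,8.333), (8.286,9).
By the shoelace formula its area is 0.83.

0.83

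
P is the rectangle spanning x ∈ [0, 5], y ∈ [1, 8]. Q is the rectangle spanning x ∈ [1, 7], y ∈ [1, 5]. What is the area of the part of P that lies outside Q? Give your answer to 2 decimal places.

|P∩Q|: x∈[1,5], y∈[1,5] → 4·4 = 16.
|P| = 35.
|P ∖ Q| = |P| − |P∩Q| = 35 − 16 = 19.00.

19.00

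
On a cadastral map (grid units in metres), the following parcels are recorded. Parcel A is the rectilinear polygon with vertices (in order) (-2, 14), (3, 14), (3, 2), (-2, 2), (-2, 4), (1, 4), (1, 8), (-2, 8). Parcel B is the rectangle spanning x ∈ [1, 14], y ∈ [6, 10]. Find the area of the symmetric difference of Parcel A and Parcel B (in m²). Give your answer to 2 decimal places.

84.00

|Parcel A| = 48, |Parcel B| = 52, |Parcel A∩Parcel B| = 8.
|Parcel A △ Parcel B| = |Parcel A| + |Parcel B| − 2·|Parcel A∩Parcel B| = 48 + 52 − 16 = 84.00.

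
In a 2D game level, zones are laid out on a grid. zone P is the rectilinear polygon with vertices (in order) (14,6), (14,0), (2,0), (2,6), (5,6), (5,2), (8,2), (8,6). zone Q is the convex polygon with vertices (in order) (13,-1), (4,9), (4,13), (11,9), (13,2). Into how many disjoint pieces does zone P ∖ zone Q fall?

2

zone P ∖ zone Q splits into 2 disjoint pieces (area 8.2857, area 33.3389).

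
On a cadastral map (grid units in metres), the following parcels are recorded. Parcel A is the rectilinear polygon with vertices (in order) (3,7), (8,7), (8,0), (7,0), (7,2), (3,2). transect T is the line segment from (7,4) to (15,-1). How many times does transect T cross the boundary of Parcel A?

1

The segment meets the boundary at (8,3.375).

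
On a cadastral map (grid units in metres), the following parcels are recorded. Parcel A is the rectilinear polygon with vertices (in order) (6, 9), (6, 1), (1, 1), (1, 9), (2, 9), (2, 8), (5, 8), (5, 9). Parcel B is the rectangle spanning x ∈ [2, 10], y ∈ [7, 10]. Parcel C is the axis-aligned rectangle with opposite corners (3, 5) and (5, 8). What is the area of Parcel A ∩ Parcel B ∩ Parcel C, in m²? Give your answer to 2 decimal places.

2.00

The intersection is the polygon with vertices (3,7), (3,8), (5,8), (5,7).
By the shoelace formula its area is 2.00.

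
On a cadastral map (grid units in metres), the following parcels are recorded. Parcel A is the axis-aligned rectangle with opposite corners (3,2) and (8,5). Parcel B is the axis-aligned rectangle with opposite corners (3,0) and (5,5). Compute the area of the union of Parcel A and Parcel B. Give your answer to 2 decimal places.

By inclusion–exclusion:
Individual areas: |Parcel A| = 15, |Parcel B| = 10.
|Parcel A∩Parcel B|: x∈[3,5], y∈[2,5] → 2·3 = 6.
|Parcel A ∪ Parcel B| = 25 − 6 = 19.00.

19.00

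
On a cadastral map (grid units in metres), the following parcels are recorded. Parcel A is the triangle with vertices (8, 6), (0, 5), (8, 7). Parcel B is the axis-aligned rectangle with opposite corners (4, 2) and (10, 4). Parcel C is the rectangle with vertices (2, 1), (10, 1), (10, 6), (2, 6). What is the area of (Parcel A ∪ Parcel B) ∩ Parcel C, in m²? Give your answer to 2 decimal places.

13.75

|Parcel A ∪ Parcel B| = 16.
|(Parcel A ∪ Parcel B) ∩ Parcel C| = 13.75.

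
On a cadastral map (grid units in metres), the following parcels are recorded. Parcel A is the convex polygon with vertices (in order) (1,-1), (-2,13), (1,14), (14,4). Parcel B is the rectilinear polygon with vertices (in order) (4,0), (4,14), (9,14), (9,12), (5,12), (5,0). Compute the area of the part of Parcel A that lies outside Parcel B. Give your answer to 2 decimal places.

109.04

|Parcel A| = 120, |Parcel A∩Parcel B| = 10.9615.
|Parcel A ∖ Parcel B| = |Parcel A| − |Parcel A∩Parcel B| = 120 − 10.9615 = 109.04.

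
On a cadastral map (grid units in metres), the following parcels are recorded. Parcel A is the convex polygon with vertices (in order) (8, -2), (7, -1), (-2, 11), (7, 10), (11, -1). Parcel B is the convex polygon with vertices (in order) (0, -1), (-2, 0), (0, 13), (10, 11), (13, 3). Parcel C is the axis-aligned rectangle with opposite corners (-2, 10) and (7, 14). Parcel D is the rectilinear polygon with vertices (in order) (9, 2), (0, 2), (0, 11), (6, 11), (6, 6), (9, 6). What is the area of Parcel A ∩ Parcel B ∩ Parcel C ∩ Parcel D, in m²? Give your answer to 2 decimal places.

2.67

The intersection is the polygon with vertices (6,10.111), (6,10), (0,10), (0,10.778).
By the shoelace formula its area is 2.67.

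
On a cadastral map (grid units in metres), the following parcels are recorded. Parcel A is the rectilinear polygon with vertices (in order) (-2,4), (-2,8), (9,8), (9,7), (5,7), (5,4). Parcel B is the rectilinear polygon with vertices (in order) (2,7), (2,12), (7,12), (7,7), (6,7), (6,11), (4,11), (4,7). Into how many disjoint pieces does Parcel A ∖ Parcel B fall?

2

Parcel A ∖ Parcel B splits into 2 disjoint pieces (area 27, area 2).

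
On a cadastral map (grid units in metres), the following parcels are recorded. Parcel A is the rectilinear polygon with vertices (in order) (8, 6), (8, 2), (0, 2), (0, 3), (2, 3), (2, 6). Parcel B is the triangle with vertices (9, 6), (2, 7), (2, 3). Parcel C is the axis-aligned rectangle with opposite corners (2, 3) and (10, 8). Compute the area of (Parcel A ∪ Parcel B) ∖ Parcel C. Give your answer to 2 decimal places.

8.00

|Parcel A ∪ Parcel B| = 29.7143.
|(Parcel A ∪ Parcel B) ∩ Parcel C| = 21.7143.
|(Parcel A ∪ Parcel B) ∖ Parcel C| = 29.7143 − 21.7143 = 8.00.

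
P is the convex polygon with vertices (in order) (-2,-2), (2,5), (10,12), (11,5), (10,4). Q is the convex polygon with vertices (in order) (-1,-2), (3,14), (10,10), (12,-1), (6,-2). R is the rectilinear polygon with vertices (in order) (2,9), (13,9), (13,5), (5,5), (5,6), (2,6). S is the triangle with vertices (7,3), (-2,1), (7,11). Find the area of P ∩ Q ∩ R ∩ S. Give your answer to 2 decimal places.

8.43

The intersection is the polygon with vertices (7,9), (7,5), (5,5), (5,6), (3.143,6), (6.571,9).
By the shoelace formula its area is 8.43.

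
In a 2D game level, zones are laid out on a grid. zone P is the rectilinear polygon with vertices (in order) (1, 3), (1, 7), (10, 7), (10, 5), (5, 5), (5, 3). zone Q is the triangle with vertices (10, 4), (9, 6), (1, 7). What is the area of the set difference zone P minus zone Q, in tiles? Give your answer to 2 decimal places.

|zone P| = 26, |zone P∩zone Q| = 6.25.
|zone P ∖ zone Q| = |zone P| − |zone P∩zone Q| = 26 − 6.25 = 19.75.

19.75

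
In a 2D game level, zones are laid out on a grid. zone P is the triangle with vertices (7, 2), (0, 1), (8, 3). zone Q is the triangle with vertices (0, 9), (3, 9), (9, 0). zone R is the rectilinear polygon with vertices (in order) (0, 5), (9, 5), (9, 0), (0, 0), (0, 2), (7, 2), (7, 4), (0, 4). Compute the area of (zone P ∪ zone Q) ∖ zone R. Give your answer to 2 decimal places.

|zone P ∪ zone Q| = 16.0929.
|(zone P ∪ zone Q) ∩ zone R| = 4.1929.
|(zone P ∪ zone Q) ∖ zone R| = 16.0929 − 4.1929 = 11.90.

11.90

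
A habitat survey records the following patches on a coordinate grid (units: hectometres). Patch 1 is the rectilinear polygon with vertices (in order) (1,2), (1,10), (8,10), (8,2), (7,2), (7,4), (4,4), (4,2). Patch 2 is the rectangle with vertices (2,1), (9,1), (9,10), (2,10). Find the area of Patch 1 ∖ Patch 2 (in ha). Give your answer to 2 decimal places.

8.00

|Patch 1| = 50, |Patch 1∩Patch 2| = 42.
|Patch 1 ∖ Patch 2| = |Patch 1| − |Patch 1∩Patch 2| = 50 − 42 = 8.00.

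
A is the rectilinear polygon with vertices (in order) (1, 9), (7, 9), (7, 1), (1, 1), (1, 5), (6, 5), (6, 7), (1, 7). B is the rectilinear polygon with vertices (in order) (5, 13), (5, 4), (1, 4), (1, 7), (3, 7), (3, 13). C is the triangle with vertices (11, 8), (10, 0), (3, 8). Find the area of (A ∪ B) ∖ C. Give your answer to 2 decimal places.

46.63

|A ∪ B| = 54.
|(A ∪ B) ∩ C| = 7.3661.
|(A ∪ B) ∖ C| = 54 − 7.3661 = 46.63.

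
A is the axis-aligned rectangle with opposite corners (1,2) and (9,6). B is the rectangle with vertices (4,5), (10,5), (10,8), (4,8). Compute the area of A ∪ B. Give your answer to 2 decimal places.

By inclusion–exclusion:
Individual areas: |A| = 32, |B| = 18.
|A∩B|: x∈[4,9], y∈[5,6] → 5·1 = 5.
|A ∪ B| = 50 − 5 = 45.00.

45.00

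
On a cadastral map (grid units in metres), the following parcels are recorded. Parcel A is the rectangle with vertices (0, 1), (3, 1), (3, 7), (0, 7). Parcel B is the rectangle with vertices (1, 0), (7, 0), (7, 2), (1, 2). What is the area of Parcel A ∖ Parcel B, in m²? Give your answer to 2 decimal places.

16.00

|Parcel A∩Parcel B|: x∈[1,3], y∈[1,2] → 2·1 = 2.
|Parcel A| = 18.
|Parcel A ∖ Parcel B| = |Parcel A| − |Parcel A∩Parcel B| = 18 − 2 = 16.00.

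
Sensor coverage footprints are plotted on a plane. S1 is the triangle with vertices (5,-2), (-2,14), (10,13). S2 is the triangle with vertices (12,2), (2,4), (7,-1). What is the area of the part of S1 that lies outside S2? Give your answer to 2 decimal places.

85.58

|S1| = 92.5, |S1∩S2| = 6.9217.
|S1 ∖ S2| = |S1| − |S1∩S2| = 92.5 − 6.9217 = 85.58.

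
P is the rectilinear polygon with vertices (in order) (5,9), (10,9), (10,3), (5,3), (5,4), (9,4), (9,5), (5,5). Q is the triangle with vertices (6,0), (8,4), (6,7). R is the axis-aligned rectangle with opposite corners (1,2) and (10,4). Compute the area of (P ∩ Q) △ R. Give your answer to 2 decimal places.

17.58

|P ∩ Q| = 3.0833.
|(P ∩ Q) ∩ R| = 1.75.
|(P ∩ Q) △ R| = 3.0833 + 18 − 3.5 = 17.58.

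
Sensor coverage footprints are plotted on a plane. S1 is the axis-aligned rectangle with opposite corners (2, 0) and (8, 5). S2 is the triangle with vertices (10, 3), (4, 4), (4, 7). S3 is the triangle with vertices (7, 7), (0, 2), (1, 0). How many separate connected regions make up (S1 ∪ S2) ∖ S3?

(S1 ∪ S2) ∖ S3 splits into 2 disjoint pieces (area 25.3258, area 3.3768).

2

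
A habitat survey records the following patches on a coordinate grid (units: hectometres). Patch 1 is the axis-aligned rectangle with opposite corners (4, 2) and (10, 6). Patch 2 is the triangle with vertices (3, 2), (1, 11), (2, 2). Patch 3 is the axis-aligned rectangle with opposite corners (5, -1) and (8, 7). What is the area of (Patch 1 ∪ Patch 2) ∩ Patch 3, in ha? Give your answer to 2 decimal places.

The region (Patch 1 ∪ Patch 2) ∩ Patch 3 is the polygon with vertices (8,6), (8,2), (5,2), (5,6).
By the shoelace formula its area is 12.00.

12.00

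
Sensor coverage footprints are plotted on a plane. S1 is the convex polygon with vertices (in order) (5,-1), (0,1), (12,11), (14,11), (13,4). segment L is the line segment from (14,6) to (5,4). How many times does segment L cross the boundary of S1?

1

The segment meets the boundary at (13.262,5.836).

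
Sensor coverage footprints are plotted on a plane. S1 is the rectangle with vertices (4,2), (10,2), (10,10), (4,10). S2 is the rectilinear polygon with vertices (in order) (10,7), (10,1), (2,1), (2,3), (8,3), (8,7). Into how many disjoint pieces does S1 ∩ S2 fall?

1

S1 ∩ S2 is a single connected region.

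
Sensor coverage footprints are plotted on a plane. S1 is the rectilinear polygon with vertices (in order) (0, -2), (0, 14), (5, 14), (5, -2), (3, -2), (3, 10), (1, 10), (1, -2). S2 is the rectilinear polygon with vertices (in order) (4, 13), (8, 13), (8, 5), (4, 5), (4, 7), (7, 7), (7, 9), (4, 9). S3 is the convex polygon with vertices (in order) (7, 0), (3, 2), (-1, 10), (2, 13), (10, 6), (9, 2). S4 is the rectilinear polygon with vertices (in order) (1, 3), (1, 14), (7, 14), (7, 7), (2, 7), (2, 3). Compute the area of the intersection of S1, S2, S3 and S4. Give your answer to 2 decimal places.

1.81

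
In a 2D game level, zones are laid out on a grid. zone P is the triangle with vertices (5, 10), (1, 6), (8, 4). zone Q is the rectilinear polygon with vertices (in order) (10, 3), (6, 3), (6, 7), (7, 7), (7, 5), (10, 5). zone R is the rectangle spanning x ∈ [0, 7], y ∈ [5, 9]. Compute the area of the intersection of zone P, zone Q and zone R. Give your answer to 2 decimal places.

1.75

The intersection is the polygon with vertices (6,7), (6.5,7), (7,6), (7,5), (6,5).
By the shoelace formula its area is 1.75.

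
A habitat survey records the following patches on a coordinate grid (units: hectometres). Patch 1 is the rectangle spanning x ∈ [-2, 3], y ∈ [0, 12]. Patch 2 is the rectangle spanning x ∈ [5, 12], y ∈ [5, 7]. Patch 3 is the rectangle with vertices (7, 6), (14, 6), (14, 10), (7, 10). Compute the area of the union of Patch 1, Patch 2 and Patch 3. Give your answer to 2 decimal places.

97.00

By inclusion–exclusion:
Individual areas: |Patch 1| = 60, |Patch 2| = 14, |Patch 3| = 28.
|Patch 1∩Patch 2| = 0 (no overlap).
|Patch 1∩Patch 3| = 0 (no overlap).
|Patch 2∩Patch 3|: x∈[7,12], y∈[6,7] → 5·1 = 5.
|Patch 1∩Patch 2∩Patch 3| = 0.
|Patch 1 ∪ Patch 2 ∪ Patch 3| = 102 − 5 + 0 = 97.00.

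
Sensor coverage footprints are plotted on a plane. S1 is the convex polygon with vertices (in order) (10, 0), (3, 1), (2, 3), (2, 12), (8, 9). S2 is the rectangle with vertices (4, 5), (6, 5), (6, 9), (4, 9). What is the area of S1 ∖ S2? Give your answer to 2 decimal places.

|S1| = 66.5, |S1∩S2| = 8.
|S1 ∖ S2| = |S1| − |S1∩S2| = 66.5 − 8 = 58.50.

58.50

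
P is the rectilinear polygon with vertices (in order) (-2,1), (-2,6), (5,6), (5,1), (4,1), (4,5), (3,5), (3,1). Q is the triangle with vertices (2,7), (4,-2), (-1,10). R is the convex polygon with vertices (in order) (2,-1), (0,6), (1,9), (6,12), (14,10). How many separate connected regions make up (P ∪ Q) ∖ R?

(P ∪ Q) ∖ R splits into 4 disjoint pieces (area 13.5714, area 1.588, area 0.3068, area 0.4692).

4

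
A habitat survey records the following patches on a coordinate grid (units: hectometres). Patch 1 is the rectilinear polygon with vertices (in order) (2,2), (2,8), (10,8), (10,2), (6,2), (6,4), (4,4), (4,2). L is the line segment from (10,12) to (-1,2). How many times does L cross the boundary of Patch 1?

2

The segment meets the boundary at (2,4.727), (5.6,8).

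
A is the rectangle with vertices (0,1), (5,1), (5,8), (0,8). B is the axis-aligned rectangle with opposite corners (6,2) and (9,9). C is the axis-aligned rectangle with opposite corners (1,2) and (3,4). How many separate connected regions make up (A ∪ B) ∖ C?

(A ∪ B) ∖ C splits into 2 disjoint pieces (area 31, area 21).

2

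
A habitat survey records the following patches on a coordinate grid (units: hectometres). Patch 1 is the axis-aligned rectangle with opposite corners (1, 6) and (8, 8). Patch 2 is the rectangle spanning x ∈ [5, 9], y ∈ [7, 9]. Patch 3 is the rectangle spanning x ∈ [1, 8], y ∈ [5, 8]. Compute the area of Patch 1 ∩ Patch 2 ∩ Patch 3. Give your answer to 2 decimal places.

The intersection is the polygon with vertices (8,7), (5,7), (5,8), (8,8).
By the shoelace formula its area is 3.00.

3.00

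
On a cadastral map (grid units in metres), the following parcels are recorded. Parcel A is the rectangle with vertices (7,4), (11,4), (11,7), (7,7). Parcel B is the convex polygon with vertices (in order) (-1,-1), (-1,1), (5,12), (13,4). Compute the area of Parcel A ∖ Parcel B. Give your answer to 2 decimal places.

|Parcel A| = 12, |Parcel A∩Parcel B| = 11.5.
|Parcel A ∖ Parcel B| = |Parcel A| − |Parcel A∩Parcel B| = 12 − 11.5 = 0.50.

0.50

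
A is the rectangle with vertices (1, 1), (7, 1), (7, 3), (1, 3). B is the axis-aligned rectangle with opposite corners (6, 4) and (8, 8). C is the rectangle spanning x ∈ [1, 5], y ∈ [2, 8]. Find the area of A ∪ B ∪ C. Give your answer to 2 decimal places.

By inclusion–exclusion:
Individual areas: |A| = 12, |B| = 8, |C| = 24.
|A∩B| = 0 (no overlap).
|A∩C|: x∈[1,5], y∈[2,3] → 4·1 = 4.
|B∩C| = 0 (no overlap).
|A∩B∩C| = 0.
|A ∪ B ∪ C| = 44 − 4 + 0 = 40.00.

40.00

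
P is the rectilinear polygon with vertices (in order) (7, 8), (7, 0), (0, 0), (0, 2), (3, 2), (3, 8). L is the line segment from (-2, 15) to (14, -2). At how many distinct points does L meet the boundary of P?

2

The segment meets the boundary at (7,5.438), (4.588,8).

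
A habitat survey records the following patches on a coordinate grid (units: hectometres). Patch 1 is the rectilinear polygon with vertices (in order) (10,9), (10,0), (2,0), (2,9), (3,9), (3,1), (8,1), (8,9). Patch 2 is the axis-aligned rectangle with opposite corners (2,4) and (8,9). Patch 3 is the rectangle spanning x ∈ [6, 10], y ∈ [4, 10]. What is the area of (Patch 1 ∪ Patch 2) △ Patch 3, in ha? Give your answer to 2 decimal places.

41.00

|Patch 1 ∪ Patch 2| = 57.
|(Patch 1 ∪ Patch 2) ∩ Patch 3| = 20.
|(Patch 1 ∪ Patch 2) △ Patch 3| = 57 + 24 − 40 = 41.00.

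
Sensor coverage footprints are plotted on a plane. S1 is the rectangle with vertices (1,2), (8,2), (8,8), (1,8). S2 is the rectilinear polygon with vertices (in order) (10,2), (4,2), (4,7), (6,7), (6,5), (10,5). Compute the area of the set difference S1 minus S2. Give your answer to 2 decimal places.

|S1| = 42, |S1∩S2| = 16.
|S1 ∖ S2| = |S1| − |S1∩S2| = 42 − 16 = 26.00.

26.00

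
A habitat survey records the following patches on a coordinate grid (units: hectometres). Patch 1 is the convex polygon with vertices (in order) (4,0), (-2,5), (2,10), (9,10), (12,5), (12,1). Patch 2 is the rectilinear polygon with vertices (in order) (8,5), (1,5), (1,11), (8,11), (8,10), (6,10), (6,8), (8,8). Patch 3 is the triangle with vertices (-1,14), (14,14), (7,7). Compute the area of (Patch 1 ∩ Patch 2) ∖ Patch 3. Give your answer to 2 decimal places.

|Patch 1 ∩ Patch 2| = 30.375.
|(Patch 1 ∩ Patch 2) ∩ Patch 3| = 3.6429.
|(Patch 1 ∩ Patch 2) ∖ Patch 3| = 30.375 − 3.6429 = 26.73.

26.73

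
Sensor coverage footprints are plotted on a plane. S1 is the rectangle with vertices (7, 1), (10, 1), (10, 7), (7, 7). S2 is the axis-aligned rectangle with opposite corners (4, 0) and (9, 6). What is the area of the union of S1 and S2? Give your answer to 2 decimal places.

By inclusion–exclusion:
Individual areas: |S1| = 18, |S2| = 30.
|S1∩S2|: x∈[7,9], y∈[1,6] → 2·5 = 10.
|S1 ∪ S2| = 48 − 10 = 38.00.

38.00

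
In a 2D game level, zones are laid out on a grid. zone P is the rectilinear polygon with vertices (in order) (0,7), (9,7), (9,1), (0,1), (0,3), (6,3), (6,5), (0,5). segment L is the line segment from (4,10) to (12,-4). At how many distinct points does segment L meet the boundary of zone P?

The segment meets the boundary at (9,1.25), (5.714,7).

2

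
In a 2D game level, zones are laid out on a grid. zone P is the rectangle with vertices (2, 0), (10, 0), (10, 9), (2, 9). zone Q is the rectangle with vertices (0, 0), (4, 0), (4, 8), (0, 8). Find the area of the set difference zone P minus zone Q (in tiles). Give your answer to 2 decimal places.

56.00

|zone P∩zone Q|: x∈[2,4], y∈[0,8] → 2·8 = 16.
|zone P| = 72.
|zone P ∖ zone Q| = |zone P| − |zone P∩zone Q| = 72 − 16 = 56.00.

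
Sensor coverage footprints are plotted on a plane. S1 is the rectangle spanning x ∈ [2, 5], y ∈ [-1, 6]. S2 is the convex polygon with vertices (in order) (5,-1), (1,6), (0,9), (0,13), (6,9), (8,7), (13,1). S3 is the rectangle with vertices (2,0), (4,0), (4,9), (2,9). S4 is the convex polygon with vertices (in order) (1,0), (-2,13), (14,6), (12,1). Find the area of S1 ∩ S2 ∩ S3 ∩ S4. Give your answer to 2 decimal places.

7.00

The intersection is the polygon with vertices (4,0.75), (2,4.25), (2,6), (4,6).
By the shoelace formula its area is 7.00.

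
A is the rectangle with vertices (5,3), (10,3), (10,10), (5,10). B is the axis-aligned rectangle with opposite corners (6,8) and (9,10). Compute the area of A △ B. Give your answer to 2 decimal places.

|A∩B|: x∈[6,9], y∈[8,10] → 3·2 = 6.
|A △ B| = |A| + |B| − 2·|A∩B| = 35 + 6 − 12 = 29.00.

29.00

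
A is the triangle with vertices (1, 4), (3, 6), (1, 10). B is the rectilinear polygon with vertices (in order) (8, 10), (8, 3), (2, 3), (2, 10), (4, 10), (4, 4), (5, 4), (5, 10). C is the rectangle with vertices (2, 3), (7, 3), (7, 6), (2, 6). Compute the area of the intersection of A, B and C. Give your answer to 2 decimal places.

The intersection is the polygon with vertices (2,5), (2,6), (3,6).
By the shoelace formula its area is 0.50.

0.50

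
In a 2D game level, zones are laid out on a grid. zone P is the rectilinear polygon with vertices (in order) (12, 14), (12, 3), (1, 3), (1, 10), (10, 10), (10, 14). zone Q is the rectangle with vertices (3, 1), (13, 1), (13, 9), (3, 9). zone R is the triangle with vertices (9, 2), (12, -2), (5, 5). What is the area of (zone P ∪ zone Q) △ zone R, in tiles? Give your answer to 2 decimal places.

109.75

|zone P ∪ zone Q| = 111.
|(zone P ∪ zone Q) ∩ zone R| = 2.375.
|(zone P ∪ zone Q) △ zone R| = 111 + 3.5 − 4.75 = 109.75.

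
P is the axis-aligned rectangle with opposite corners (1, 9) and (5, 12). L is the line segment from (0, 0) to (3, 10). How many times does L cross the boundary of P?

1

The segment meets the boundary at (2.7,9).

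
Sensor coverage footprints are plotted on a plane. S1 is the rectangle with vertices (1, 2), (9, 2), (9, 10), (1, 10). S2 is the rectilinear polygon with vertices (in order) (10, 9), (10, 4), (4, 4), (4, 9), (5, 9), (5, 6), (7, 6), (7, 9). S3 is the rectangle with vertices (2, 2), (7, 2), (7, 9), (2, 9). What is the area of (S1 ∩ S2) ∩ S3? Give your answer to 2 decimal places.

9.00

|S1 ∩ S2| = 19.
|(S1 ∩ S2) ∩ S3| = 9.00.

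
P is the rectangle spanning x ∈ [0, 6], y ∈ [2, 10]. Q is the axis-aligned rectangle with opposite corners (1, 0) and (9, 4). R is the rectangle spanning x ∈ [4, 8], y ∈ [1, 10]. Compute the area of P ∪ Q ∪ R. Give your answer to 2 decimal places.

82.00

By inclusion–exclusion:
Individual areas: |P| = 48, |Q| = 32, |R| = 36.
|P∩Q|: x∈[1,6], y∈[2,4] → 5·2 = 10.
|P∩R|: x∈[4,6], y∈[2,10] → 2·8 = 16.
|Q∩R|: x∈[4,8], y∈[1,4] → 4·3 = 12.
|P∩Q∩R| = 4.
|P ∪ Q ∪ R| = 116 − 38 + 4 = 82.00.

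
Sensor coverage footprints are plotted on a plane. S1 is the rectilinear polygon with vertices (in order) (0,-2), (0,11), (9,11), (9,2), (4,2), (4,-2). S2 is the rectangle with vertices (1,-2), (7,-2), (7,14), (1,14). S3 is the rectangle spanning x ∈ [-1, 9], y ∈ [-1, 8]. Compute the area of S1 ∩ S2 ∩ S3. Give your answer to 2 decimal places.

45.00

The intersection is the polygon with vertices (7,2), (4,2), (4,-1), (1,-1), (1,8), (7,8).
By the shoelace formula its area is 45.00.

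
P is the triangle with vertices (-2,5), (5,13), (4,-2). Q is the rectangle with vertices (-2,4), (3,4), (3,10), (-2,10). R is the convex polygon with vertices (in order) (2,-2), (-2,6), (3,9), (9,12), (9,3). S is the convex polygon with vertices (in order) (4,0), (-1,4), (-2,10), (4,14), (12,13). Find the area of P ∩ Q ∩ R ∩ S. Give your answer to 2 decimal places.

15.33

The intersection is the polygon with vertices (-1,4), (-1.3,5.8), (-0.158,7.105), (3,9), (3,4).
By the shoelace formula its area is 15.33.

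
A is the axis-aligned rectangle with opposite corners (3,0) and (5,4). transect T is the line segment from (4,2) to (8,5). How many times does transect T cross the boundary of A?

The segment meets the boundary at (5,2.75).

1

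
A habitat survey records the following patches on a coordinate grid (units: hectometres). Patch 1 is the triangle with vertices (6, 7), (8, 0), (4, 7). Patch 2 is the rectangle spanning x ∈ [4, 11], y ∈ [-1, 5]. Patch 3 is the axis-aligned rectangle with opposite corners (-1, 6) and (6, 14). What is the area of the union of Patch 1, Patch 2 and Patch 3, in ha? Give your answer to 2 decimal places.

99.71

By inclusion–exclusion:
Individual areas: |Patch 1| = 7, |Patch 2| = 42, |Patch 3| = 56.
|Patch 1∩Patch 2| = 3.5714.
|Patch 1∩Patch 3| = 1.7143.
|Patch 2∩Patch 3| = 0 (no overlap).
|Patch 1∩Patch 2∩Patch 3| = 0.
|Patch 1 ∪ Patch 2 ∪ Patch 3| = 105 − 5.2857 + 0 = 99.71.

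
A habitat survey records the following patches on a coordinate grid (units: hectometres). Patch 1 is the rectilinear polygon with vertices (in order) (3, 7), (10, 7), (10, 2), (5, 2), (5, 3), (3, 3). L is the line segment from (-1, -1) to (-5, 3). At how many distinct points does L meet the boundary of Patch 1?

The segment lies entirely outside Patch 1 and never meets its boundary.

0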